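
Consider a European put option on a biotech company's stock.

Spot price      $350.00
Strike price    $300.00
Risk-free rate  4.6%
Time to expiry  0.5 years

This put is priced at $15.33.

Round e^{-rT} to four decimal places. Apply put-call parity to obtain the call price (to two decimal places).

$72.14

e^(−rT) = e^(−0.046·0.5) = 0.9773
Put-call parity: C − P = S − K·e^(−rT) = 350 − 300·0.9773 = 350 − 293.1900 = 56.8100
C = P + (C − P) = 15.33 + (56.8100) = 72.1400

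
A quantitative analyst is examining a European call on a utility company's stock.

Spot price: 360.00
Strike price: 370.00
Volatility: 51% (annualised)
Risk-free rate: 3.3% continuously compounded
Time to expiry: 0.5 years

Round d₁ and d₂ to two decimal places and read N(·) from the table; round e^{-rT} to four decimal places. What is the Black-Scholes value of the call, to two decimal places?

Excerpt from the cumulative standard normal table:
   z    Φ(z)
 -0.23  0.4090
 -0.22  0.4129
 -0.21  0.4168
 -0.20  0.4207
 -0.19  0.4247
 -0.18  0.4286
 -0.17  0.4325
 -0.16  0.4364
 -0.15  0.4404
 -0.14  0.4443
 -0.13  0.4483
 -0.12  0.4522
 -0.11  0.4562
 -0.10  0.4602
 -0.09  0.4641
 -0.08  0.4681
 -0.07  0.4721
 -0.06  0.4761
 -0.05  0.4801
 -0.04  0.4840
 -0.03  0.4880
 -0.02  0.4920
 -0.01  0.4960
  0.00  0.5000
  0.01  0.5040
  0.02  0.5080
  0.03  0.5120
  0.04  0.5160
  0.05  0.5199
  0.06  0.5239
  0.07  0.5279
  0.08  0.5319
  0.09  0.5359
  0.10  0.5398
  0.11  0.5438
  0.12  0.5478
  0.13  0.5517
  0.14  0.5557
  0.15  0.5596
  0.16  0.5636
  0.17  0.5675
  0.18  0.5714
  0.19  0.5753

σ√T = 0.51 × 0.7071 = 0.3606
ln(S/K) + (r + σ²/2)T = ln(360/370) + (0.033 + 0.51²/2)·0.5 = -0.0274 + 0.0815 = 0.0541
d₁ = 0.0541 / 0.3606 = 0.1501 → 0.15
d₂ = d₁ − σ√T = 0.1501 − 0.3606 = -0.2105 → -0.21
e^(−rT) = e^(−0.033·0.5) = 0.9836
C = 360·N(0.15) − 370·0.9836·N(-0.21) = 360·0.5596 − 370·0.9836·0.4168 = 201.4560 − 151.6869 = 49.7691

49.77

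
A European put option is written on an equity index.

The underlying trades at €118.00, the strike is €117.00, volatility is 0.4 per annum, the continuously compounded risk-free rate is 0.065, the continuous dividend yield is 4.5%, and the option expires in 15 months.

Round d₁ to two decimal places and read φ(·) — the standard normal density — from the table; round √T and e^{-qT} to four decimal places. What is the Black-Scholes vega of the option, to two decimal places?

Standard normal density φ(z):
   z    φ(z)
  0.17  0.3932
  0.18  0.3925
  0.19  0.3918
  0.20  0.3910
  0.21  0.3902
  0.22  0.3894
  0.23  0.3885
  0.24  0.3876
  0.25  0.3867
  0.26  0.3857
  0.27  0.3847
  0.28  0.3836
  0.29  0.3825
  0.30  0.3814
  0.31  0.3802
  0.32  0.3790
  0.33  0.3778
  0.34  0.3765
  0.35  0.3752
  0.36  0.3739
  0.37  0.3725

47.56

T = 1.25;  σ√T = 0.4472
d₁ = [ln(118/117) + (0.065 − 0.045 + 0.4²/2)·1.25] / 0.4472 = [0.0085 + 0.1250] / 0.4472 = 0.2985 → 0.30
√T = √1.25 = 1.1180
φ(d₁) = φ(0.30) = 0.3814
exp(−qT) = exp(−0.045·1.25) = 0.9453
vega = S·exp(−qT)·φ(d₁)·√T = 118·0.9453·0.3814·1.1180 = 47.5635
(Vega is the same for a European call and put with the same parameters.)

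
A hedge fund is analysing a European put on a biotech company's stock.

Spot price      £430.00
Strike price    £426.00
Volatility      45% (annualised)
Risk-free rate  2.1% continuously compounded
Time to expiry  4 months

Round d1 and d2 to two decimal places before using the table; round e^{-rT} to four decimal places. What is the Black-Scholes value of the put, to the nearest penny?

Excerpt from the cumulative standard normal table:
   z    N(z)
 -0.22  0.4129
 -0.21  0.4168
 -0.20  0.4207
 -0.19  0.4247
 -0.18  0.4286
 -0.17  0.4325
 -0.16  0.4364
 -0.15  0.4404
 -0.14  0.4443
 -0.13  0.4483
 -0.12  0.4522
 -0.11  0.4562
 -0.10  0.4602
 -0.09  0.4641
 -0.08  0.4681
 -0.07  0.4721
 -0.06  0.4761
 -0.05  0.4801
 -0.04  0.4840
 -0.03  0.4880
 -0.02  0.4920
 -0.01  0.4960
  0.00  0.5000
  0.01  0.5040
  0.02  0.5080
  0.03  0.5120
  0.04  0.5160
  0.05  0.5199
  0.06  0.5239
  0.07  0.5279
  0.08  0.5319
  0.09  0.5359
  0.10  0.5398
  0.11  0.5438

T = 0.3333;  σ√T = 0.2598
d₁ = [ln(430/426) + (0.021 + 0.45²/2)·0.3333] / 0.2598 = [0.0093 + 0.0408] / 0.2598 = 0.1928 ≈ 0.19
d₂ = d₁ − σ√T = 0.1928 − 0.2598 = -0.0670 ≈ -0.07
exp(−rT) = exp(−0.021·0.3333) = 0.9930
P = 426·0.9930·N(0.07) − 430·N(-0.19) = 426·0.9930·0.5279 − 430·0.4247 = 223.3112 − 182.6210 = 40.6902

£40.69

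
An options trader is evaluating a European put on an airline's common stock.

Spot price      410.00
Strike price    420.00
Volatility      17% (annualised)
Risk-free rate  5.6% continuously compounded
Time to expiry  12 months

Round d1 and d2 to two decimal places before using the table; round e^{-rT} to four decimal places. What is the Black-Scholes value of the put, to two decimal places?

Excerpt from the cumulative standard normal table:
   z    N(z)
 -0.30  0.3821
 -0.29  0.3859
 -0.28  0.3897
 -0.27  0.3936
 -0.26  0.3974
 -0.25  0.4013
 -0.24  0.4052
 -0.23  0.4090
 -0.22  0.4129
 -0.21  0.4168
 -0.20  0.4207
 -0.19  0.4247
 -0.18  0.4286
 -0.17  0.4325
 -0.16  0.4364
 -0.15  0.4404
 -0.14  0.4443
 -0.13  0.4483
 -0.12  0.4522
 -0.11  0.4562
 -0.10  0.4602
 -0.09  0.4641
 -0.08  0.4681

21.37

σ√T = 0.17·√1 = 0.1700
ln(S/K) + (r + σ²/2)T = ln(410/420) + (0.056 + 0.17²/2)·1 = -0.0241 + 0.0704 = 0.0464
d₁ = 0.0464 / 0.1700 = 0.2727 ⇒ 0.27
d₂ = d₁ − σ√T = 0.2727 − 0.1700 = 0.1027 ⇒ 0.10
e^(−rT) = e^(−0.056·1) = 0.9455
N(−d₂) = N(-0.10) = 0.4602;  N(−d₁) = N(-0.27) = 0.3936
P = 420·0.9455·0.4602 − 410·0.3936 = 182.7500 − 161.3760 = 21.3740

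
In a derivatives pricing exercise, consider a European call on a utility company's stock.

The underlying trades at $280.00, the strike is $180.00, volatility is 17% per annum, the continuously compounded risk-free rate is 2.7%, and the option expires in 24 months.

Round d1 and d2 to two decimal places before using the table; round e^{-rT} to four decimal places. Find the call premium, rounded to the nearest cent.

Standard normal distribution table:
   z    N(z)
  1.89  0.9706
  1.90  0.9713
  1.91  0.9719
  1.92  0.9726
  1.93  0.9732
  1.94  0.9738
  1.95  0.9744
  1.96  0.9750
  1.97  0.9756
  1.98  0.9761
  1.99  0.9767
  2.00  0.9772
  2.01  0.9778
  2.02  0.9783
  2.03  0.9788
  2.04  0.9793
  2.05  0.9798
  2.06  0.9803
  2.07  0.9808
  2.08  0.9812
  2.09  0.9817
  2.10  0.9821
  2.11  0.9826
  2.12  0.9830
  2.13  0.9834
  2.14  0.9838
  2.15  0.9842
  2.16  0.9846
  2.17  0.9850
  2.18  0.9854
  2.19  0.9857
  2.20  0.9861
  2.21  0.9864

$109.85

σ√T = 0.17·√2 = 0.2404
d₁ = [ln(280/180) + (0.027 + 0.17²/2)·2] / 0.2404 = [0.4418 + 0.0829] / 0.2404 = 2.1826 which rounds to 2.18
d₂ = d₁ − σ√T = 2.1826 − 0.2404 = 1.9422 which rounds to 1.94
e^(−rT) = e^(−0.027·2) = 0.9474
N(d₁) = N(2.18) = 0.9854;  N(d₂) = N(1.94) = 0.9738
C = 280·0.9854 − 180·0.9474·0.9738 = 275.9120 − 166.0641 = 109.8479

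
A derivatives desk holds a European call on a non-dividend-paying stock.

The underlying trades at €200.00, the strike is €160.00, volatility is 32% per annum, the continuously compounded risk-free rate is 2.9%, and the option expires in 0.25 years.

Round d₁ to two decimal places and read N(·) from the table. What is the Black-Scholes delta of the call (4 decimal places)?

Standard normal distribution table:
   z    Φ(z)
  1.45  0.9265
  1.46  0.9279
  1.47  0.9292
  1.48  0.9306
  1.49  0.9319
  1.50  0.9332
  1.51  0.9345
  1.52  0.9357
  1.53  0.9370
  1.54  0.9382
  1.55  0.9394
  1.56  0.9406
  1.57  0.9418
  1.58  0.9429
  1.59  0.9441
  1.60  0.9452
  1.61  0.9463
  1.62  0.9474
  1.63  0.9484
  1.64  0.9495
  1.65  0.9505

σ√T = 0.32 × 0.5000 = 0.1600
d₁ = [ln(200/160) + (0.029 + 0.32²/2)·0.25] / 0.1600 = [0.2231 + 0.0201] / 0.1600 = 1.5200 ⇒ 1.52
N(d₁) = N(1.52) = 0.9357
Δ_call = N(d₁) = 0.9357

0.9357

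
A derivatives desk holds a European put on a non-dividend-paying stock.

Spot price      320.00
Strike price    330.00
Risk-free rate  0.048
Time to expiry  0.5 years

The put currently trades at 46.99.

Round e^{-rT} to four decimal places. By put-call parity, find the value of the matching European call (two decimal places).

exp(−rT) = exp(−0.048·0.5) = 0.9763
Put-call parity: C − P = S − K·e^(−rT) = 320 − 330·0.9763 = 320 − 322.1790 = -2.1790
C = P + (C − P) = 46.99 + (-2.1790) = 44.8110

44.81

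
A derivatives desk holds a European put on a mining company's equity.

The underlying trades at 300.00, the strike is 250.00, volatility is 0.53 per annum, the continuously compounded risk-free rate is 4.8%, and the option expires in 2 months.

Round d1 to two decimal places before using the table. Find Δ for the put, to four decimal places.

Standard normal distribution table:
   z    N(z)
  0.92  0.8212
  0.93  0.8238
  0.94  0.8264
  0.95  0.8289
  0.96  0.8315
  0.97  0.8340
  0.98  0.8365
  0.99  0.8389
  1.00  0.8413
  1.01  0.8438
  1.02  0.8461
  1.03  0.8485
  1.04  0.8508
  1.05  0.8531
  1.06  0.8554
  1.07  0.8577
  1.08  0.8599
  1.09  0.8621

-0.1611

T = 0.1667;  σ√T = 0.2164
ln(S/K) + (r + σ²/2)T = ln(300/250) + (0.048 + 0.53²/2)·0.1667 = 0.1823 + 0.0314 = 0.2137
d₁ = 0.2137 / 0.2164 = 0.9878 ≈ 0.99
N(d₁) = N(0.99) = 0.8389
Δ_put = N(d₁) − 1 = 0.8389 − 1 = -0.1611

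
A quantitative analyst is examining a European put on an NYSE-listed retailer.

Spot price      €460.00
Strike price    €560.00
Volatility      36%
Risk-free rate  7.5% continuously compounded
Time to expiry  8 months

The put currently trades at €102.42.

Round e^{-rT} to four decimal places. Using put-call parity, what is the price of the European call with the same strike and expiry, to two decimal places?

€29.75

e^(−rT) = e^(−0.075·0.6667) = 0.9512
Put-call parity: C − P = S − K·e^(−rT) = 460 − 560·0.9512 = 460 − 532.6720 = -72.6720
C = P + (C − P) = 102.42 + (-72.6720) = 29.7480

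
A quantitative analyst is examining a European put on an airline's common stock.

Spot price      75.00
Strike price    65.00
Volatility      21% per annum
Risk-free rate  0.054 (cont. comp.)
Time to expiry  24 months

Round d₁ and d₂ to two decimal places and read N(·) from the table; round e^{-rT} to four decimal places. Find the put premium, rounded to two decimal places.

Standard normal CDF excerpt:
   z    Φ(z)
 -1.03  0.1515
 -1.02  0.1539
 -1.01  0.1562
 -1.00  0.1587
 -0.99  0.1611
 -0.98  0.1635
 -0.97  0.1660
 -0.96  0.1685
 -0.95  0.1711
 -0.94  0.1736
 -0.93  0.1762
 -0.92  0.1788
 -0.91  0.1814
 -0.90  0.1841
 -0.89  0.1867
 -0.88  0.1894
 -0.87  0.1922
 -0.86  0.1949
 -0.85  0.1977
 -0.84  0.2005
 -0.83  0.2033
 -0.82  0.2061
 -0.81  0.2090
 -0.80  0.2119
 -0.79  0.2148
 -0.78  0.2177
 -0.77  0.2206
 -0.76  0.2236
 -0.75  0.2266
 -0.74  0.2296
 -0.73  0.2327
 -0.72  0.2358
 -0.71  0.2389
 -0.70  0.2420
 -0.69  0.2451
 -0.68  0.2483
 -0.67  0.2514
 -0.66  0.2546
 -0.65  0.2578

σ√T = 0.21 × 1.4142 = 0.2970
d₁ = [ln(75/65) + (0.054 + 0.21²/2)·2] / 0.2970 = [0.1431 + 0.1521] / 0.2970 = 0.9940 ≈ 0.99
d₂ = d₁ − σ√T = 0.9940 − 0.2970 = 0.6970 ≈ 0.70
exp(−rT) = exp(−0.054·2) = 0.8976
N(−d₂) = N(-0.70) = 0.2420;  N(−d₁) = N(-0.99) = 0.1611
P = 65·0.8976·0.2420 − 75·0.1611 = 14.1192 − 12.0825 = 2.0367

2.04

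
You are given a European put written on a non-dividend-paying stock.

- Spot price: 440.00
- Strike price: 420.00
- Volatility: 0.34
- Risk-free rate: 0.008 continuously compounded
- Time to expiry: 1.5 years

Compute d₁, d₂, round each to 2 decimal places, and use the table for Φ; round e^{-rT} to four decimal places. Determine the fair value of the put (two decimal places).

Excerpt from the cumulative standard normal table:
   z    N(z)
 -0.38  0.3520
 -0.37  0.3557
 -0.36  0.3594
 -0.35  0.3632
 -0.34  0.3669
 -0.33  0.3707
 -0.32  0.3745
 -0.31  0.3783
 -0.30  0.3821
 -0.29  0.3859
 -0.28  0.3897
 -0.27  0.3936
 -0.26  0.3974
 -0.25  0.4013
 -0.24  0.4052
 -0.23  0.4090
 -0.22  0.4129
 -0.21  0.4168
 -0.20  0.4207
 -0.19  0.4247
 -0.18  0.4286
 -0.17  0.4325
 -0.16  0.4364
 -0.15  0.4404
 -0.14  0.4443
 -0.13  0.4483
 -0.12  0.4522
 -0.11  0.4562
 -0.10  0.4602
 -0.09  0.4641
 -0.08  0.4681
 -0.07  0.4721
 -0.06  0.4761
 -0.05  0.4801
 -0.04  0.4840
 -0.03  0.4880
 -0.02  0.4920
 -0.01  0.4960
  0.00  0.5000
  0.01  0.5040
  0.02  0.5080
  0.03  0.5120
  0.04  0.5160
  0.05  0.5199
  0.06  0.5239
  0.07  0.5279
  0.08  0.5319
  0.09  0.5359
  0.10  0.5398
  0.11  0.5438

σ√T = 0.34 × 1.2247 = 0.4164
d₁ = [ln(440/420) + (0.008 + 0.34²/2)·1.5] / 0.4164 = [0.0465 + 0.0987] / 0.4164 = 0.3487 which rounds to 0.35
d₂ = d₁ − σ√T = 0.3487 − 0.4164 = -0.0677 which rounds to -0.07
e^(−rT) = e^(−0.008·1.5) = 0.9881
N(−d₂) = N(0.07) = 0.5279;  N(−d₁) = N(-0.35) = 0.3632
P = 420·0.9881·0.5279 − 440·0.3632 = 219.0796 − 159.8080 = 59.2716

59.27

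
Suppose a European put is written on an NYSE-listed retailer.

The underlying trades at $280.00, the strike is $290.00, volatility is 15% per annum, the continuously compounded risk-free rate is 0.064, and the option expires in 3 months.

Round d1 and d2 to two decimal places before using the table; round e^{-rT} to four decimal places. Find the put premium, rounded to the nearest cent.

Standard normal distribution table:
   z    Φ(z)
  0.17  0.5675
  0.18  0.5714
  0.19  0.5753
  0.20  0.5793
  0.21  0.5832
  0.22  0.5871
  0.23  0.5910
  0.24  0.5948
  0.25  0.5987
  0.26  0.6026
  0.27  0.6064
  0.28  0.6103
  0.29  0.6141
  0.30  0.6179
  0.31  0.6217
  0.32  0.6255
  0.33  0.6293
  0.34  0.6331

T = 0.25;  σ√T = 0.0750
d₁ = [ln(280/290) + (0.064 + ½·0.15²)·0.25] / (σ√T) = (-0.0351 + 0.0188) / 0.0750 = -0.2171 → -0.22
d₂ = -0.2171 − 0.0750 = -0.2921 → -0.29
exp(−rT) = exp(−0.064·0.25) = 0.9841
N(−d₂) = N(0.29) = 0.6141;  N(−d₁) = N(0.22) = 0.5871
P = 290·0.9841·0.6141 − 280·0.5871 = 175.2574 − 164.3880 = 10.8694

$10.87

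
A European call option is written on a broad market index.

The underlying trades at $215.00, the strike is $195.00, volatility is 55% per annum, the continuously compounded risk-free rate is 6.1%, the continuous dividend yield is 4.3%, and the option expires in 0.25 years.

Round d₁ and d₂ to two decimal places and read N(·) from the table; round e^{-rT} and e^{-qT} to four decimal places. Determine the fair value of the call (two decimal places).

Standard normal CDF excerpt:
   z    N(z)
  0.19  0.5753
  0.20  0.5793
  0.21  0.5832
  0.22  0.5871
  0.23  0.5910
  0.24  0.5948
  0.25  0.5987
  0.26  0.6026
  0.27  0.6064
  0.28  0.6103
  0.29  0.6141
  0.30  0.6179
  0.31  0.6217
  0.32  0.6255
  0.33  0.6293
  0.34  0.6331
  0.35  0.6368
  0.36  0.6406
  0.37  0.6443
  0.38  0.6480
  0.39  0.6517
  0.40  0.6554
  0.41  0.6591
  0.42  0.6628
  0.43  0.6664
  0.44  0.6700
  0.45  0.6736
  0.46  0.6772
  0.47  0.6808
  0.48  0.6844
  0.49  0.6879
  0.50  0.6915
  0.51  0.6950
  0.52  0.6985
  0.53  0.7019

$34.32

σ√T = 0.55 × 0.5000 = 0.2750
d₁ = [ln(215/195) + (0.061 − 0.043 + 0.55²/2)·0.25] / 0.2750 = [0.0976 + 0.0423] / 0.2750 = 0.5089 ⇒ 0.51
d₂ = d₁ − σ√T = 0.5089 − 0.2750 = 0.2339 ⇒ 0.23
e^(−qT) = e^(−0.043·0.25) = 0.9893;  e^(−rT) = e^(−0.061·0.25) = 0.9849
N(d₁) = N(0.51) = 0.6950;  N(d₂) = N(0.23) = 0.5910
C = 215·0.9893·0.6950 − 195·0.9849·0.5910 = 147.8262 − 113.5048 = 34.3214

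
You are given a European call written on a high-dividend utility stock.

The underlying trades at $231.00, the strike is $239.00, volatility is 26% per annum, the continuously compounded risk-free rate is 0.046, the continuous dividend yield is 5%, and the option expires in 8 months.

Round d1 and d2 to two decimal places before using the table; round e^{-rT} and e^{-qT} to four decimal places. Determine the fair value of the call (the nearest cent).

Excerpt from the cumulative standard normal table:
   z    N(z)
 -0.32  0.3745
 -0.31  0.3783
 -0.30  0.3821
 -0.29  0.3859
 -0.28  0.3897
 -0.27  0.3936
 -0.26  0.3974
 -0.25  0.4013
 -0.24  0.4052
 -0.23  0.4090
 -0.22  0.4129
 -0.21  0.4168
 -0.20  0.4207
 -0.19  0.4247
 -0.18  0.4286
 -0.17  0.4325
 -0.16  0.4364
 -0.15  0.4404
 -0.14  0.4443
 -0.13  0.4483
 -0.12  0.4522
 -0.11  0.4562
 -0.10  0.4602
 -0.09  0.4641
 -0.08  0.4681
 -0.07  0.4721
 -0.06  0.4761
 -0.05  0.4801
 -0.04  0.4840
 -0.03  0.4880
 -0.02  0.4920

T = 0.6667;  σ√T = 0.2123
d₁ = [ln(231/239) + (0.046 − 0.05 + 0.26²/2)·0.6667] / 0.2123 = [-0.0340 + 0.0199] / 0.2123 = -0.0668 which rounds to -0.07
d₂ = d₁ − σ√T = -0.0668 − 0.2123 = -0.2791 which rounds to -0.28
exp(−qT) = exp(−0.05·0.6667) = 0.9672;  exp(−rT) = exp(−0.046·0.6667) = 0.9698
C = 231·0.9672·N(-0.07) − 239·0.9698·N(-0.28) = 231·0.9672·0.4721 − 239·0.9698·0.3897 = 105.4781 − 90.3255 = 15.1526

$15.15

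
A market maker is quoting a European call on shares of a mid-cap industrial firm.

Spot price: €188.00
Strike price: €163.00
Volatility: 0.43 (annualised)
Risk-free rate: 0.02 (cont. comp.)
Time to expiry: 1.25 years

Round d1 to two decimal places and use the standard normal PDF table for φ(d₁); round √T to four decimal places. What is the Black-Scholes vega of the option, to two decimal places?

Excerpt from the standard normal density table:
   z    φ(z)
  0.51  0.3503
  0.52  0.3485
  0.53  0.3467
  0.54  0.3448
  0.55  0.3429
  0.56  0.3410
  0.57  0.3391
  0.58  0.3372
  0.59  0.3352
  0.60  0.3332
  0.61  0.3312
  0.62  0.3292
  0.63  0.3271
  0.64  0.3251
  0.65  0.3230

70.45

T = 1.25;  σ√T = 0.4808
ln(S/K) + (r + σ²/2)T = ln(188/163) + (0.02 + 0.43²/2)·1.25 = 0.1427 + 0.1406 = 0.2833
d₁ = 0.2833 / 0.4808 = 0.5892 ≈ 0.59
√T = √1.25 = 1.1180
φ(d₁) = φ(0.59) = 0.3352
vega = S·φ(d₁)·√T = 188·0.3352·1.1180 = 70.4537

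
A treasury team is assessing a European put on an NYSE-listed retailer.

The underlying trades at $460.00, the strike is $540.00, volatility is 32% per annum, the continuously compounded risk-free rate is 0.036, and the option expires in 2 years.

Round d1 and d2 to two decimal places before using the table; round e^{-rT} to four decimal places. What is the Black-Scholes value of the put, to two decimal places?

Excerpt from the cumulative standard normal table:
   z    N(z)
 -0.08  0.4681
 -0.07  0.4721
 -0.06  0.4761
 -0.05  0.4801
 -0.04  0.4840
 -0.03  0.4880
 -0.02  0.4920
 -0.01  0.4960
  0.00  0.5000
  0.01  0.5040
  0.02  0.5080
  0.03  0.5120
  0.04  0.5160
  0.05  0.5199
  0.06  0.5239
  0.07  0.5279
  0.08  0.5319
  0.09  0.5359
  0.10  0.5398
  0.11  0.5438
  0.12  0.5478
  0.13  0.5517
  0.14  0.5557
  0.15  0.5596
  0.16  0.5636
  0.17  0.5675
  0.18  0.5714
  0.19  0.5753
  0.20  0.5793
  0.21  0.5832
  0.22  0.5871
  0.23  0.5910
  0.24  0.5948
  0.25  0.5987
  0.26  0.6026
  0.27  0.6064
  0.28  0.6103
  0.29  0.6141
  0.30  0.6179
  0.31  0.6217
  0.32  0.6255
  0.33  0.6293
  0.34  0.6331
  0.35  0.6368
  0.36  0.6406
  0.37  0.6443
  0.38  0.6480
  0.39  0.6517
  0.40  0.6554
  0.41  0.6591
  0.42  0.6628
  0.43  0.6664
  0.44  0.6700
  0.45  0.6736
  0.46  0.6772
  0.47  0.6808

$108.56

σ√T = 0.32 × 1.4142 = 0.4525
d₁ = [ln(460/540) + (0.036 + 0.32²/2)·2] / 0.4525 = [-0.1603 + 0.1744] / 0.4525 = 0.0311 ⇒ 0.03
d₂ = d₁ − σ√T = 0.0311 − 0.4525 = -0.4215 ⇒ -0.42
exp(−rT) = exp(−0.036·2) = 0.9305
P = 540·0.9305·N(0.42) − 460·N(-0.03) = 540·0.9305·0.6628 − 460·0.4880 = 333.0371 − 224.4800 = 108.5571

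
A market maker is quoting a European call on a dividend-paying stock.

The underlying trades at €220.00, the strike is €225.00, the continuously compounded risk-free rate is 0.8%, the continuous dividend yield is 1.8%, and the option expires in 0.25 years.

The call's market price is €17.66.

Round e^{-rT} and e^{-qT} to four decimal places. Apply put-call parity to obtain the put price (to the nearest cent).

e^(−qT) = e^(−0.018·0.25) = 0.9955;  e^(−rT) = e^(−0.008·0.25) = 0.9980
Put-call parity: C − P = S·e^(−qT) − K·e^(−rT) = 220·0.9955 − 225·0.9980 = 219.0100 − 224.5500 = -5.5400
P = C − (C − P) = 17.66 − (-5.5400) = 23.2000

€23.20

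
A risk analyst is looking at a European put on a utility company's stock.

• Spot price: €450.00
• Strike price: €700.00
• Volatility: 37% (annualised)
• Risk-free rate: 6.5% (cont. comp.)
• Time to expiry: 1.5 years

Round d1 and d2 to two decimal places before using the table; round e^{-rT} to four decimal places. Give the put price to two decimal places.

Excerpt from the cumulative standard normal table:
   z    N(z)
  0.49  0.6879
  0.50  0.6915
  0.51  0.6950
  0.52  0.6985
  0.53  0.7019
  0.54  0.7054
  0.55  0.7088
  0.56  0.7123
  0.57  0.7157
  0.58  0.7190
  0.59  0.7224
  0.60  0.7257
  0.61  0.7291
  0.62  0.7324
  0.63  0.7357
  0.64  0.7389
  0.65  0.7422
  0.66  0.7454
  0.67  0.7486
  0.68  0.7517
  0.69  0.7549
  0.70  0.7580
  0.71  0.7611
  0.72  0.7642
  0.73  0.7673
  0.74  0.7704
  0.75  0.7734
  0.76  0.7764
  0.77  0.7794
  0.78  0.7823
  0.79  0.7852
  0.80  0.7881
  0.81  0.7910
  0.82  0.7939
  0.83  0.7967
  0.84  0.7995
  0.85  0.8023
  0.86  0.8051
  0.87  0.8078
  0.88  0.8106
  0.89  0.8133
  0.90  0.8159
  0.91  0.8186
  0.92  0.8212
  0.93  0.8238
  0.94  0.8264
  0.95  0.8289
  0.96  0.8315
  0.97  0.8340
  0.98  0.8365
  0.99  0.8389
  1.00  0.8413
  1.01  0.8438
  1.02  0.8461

€216.82

σ√T = 0.37 × 1.2247 = 0.4532
ln(S/K) + (r + σ²/2)T = ln(450/700) + (0.065 + 0.37²/2)·1.5 = -0.4418 + 0.2002 = -0.2417
d₁ = -0.2417 / 0.4532 = -0.5333 ⇒ -0.53
d₂ = d₁ − σ√T = -0.5333 − 0.4532 = -0.9864 ⇒ -0.99
e^(−rT) = e^(−0.065·1.5) = 0.9071
N(−d₂) = N(0.99) = 0.8389;  N(−d₁) = N(0.53) = 0.7019
P = 700·0.9071·0.8389 − 450·0.7019 = 532.6763 − 315.8550 = 216.8213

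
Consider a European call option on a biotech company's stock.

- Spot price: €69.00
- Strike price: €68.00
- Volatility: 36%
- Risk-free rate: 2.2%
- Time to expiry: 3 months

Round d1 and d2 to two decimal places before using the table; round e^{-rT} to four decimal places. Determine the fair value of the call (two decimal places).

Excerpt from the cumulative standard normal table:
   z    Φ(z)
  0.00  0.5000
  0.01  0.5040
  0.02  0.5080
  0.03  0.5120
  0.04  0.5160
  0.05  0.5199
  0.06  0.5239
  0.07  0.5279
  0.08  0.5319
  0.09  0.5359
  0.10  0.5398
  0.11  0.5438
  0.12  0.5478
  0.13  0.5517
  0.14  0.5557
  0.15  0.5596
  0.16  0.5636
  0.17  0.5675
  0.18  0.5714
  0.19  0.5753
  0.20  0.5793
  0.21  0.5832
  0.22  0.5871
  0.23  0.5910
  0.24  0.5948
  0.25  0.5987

σ√T = 0.36·√0.25 = 0.1800
d₁ = [ln(69/68) + (0.022 + ½·0.36²)·0.25] / (σ√T) = (0.0146 + 0.0217) / 0.1800 = 0.2017 ⇒ 0.20
d₂ = 0.2017 − 0.1800 = 0.0217 ⇒ 0.02
e^(−rT) = e^(−0.022·0.25) = 0.9945
N(d₁) = N(0.20) = 0.5793;  N(d₂) = N(0.02) = 0.5080
C = 69·0.5793 − 68·0.9945·0.5080 = 39.9717 − 34.3540 = 5.6177

€5.62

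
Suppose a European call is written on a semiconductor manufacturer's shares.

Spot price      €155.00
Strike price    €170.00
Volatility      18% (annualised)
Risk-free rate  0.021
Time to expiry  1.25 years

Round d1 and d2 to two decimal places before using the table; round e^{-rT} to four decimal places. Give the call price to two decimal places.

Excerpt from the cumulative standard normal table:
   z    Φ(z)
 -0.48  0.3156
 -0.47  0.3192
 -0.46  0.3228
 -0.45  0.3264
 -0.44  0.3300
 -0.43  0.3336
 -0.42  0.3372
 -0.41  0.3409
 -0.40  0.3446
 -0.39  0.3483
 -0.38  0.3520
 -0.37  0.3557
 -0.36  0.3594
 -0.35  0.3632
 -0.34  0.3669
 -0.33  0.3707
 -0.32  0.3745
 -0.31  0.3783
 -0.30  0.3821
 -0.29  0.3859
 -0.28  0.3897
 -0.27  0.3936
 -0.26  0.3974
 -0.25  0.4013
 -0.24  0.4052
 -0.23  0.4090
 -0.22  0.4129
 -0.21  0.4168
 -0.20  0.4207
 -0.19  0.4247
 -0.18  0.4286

σ√T = 0.18·√1.25 = 0.2012
d₁ = [ln(155/170) + (0.021 + 0.18²/2)·1.25] / 0.2012 = [-0.0924 + 0.0465] / 0.2012 = -0.2279 → -0.23
d₂ = d₁ − σ√T = -0.2279 − 0.2012 = -0.4292 → -0.43
e^(−rT) = e^(−0.021·1.25) = 0.9741
C = 155·N(-0.23) − 170·0.9741·N(-0.43) = 155·0.4090 − 170·0.9741·0.3336 = 63.3950 − 55.2432 = 8.1518

€8.15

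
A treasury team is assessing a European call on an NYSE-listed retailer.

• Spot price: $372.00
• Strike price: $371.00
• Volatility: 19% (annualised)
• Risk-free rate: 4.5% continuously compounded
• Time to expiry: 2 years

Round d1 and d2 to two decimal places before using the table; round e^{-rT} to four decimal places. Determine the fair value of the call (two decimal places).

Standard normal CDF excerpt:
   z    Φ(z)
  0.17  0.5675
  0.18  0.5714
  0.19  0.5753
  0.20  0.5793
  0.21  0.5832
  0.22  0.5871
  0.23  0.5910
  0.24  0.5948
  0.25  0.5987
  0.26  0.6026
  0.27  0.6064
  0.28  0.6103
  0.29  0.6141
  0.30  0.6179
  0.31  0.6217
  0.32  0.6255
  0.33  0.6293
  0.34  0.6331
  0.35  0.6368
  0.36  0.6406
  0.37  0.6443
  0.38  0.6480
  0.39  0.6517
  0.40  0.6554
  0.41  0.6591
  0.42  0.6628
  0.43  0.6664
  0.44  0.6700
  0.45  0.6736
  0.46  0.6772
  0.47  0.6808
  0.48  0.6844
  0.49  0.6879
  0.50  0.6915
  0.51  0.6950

$56.86

σ√T = 0.19 × 1.4142 = 0.2687
ln(S/K) + (r + σ²/2)T = ln(372/371) + (0.045 + 0.19²/2)·2 = 0.0027 + 0.1261 = 0.1288
d₁ = 0.1288 / 0.2687 = 0.4793 → 0.48
d₂ = d₁ − σ√T = 0.4793 − 0.2687 = 0.2106 → 0.21
exp(−rT) = exp(−0.045·2) = 0.9139
N(d₁) = N(0.48) = 0.6844;  N(d₂) = N(0.21) = 0.5832
C = 372·0.6844 − 371·0.9139·0.5832 = 254.5968 − 197.7380 = 56.8588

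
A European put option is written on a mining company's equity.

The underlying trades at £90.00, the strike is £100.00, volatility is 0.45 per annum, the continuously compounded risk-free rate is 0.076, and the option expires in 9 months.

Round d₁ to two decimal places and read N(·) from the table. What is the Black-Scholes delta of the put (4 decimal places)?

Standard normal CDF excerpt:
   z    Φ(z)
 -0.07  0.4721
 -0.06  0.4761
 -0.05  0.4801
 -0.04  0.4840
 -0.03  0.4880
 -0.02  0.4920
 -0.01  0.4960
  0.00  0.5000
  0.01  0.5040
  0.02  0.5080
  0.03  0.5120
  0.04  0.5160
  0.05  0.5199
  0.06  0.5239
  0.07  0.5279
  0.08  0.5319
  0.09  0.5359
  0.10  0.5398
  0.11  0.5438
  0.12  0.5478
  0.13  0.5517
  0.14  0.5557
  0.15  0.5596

σ√T = 0.45·√0.75 = 0.3897
d₁ = [ln(90/100) + (0.076 + 0.45²/2)·0.75] / 0.3897 = [-0.1054 + 0.1329] / 0.3897 = 0.0708 ≈ 0.07
N(d₁) = N(0.07) = 0.5279
Δ_put = N(d₁) − 1 = 0.5279 − 1 = -0.4721

-0.4721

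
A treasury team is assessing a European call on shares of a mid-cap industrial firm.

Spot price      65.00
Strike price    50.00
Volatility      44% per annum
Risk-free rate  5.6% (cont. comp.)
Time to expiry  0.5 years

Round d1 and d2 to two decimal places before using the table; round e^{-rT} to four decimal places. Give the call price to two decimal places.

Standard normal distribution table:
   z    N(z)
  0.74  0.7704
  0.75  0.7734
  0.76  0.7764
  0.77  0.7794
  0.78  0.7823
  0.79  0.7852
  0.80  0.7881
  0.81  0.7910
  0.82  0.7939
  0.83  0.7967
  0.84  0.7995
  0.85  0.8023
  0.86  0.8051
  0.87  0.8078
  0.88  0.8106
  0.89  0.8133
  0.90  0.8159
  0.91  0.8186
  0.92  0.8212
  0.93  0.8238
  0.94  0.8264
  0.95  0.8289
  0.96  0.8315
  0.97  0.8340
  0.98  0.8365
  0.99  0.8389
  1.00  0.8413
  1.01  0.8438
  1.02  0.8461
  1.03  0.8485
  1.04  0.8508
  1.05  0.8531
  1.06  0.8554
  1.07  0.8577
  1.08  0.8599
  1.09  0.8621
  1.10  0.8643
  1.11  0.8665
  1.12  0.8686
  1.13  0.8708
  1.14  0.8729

T = 0.5;  σ√T = 0.3111
ln(S/K) + (r + σ²/2)T = ln(65/50) + (0.056 + 0.44²/2)·0.5 = 0.2624 + 0.0764 = 0.3388
d₁ = 0.3388 / 0.3111 = 1.0888 → 1.09
d₂ = d₁ − σ√T = 1.0888 − 0.3111 = 0.7777 → 0.78
exp(−rT) = exp(−0.056·0.5) = 0.9724
N(d₁) = N(1.09) = 0.8621;  N(d₂) = N(0.78) = 0.7823
C = 65·0.8621 − 50·0.9724·0.7823 = 56.0365 − 38.0354 = 18.0011

18.00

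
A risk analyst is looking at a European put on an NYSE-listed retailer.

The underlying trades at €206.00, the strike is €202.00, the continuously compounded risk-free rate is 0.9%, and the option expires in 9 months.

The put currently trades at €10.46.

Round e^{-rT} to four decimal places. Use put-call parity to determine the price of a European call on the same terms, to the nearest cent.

€15.81

e^(−rT) = e^(−0.009·0.75) = 0.9933
Put-call parity: C − P = S − K·e^(−rT) = 206 − 202·0.9933 = 206 − 200.6466 = 5.3534
C = P + (C − P) = 10.46 + (5.3534) = 15.8134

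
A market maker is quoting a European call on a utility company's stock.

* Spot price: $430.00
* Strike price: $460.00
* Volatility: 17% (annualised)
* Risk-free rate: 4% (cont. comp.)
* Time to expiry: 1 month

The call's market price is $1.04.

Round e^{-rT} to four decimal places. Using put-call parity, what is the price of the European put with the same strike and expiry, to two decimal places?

$29.52

e^(−rT) = e^(−0.04·0.08333) = 0.9967
Put-call parity: C − P = S − K·e^(−rT) = 430 − 460·0.9967 = 430 − 458.4820 = -28.4820
P = C − (C − P) = 1.04 − (-28.4820) = 29.5220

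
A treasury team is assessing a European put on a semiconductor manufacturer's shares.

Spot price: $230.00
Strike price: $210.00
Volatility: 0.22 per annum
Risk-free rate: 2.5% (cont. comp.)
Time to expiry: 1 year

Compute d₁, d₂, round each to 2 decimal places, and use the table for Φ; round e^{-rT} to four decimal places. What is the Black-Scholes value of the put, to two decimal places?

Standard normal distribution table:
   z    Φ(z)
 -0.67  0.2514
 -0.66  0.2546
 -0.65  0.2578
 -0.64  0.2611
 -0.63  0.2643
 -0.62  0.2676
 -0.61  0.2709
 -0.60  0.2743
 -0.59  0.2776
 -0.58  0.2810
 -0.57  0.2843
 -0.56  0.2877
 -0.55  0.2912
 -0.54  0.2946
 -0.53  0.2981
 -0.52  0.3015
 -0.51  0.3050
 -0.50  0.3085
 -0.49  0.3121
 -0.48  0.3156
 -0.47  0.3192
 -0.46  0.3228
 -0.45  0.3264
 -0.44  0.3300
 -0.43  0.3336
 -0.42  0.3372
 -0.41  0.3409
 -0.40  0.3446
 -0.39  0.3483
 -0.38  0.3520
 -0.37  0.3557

$9.01

σ√T = 0.22 × 1.0000 = 0.2200
d₁ = [ln(230/210) + (0.025 + 0.22²/2)·1] / 0.2200 = [0.0910 + 0.0492] / 0.2200 = 0.6371 ≈ 0.64
d₂ = d₁ − σ√T = 0.6371 − 0.2200 = 0.4171 ≈ 0.42
e^(−rT) = e^(−0.025·1) = 0.9753
P = 210·0.9753·N(-0.42) − 230·N(-0.64) = 210·0.9753·0.3372 − 230·0.2611 = 69.0629 − 60.0530 = 9.0099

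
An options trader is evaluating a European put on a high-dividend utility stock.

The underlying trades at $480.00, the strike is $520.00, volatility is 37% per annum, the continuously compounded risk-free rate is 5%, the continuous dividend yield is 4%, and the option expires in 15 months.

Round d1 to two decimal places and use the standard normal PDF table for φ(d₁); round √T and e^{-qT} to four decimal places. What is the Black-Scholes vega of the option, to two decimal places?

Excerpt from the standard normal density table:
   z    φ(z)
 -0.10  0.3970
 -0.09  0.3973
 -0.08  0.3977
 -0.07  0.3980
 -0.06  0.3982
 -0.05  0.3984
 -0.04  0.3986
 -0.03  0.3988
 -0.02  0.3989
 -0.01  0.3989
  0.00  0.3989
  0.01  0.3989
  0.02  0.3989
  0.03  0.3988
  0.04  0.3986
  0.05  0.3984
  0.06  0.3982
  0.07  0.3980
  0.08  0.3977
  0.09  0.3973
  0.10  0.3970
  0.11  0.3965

T = 1.25;  σ√T = 0.4137
d₁ = [ln(480/520) + (0.05 − 0.04 + 0.37²/2)·1.25] / 0.4137 = [-0.0800 + 0.0981] / 0.4137 = 0.0436 which rounds to 0.04
√T = √1.25 = 1.1180
φ(d₁) = φ(0.04) = 0.3986
e^(−qT) = e^(−0.04·1.25) = 0.9512
vega = S·e^(−qT)·φ(d₁)·√T = 480·0.9512·0.3986·1.1180 = 203.4662

203.47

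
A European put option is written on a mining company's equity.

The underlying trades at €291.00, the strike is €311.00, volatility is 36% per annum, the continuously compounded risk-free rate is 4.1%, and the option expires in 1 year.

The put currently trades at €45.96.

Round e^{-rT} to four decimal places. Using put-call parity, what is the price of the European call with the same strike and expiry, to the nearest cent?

e^(−rT) = e^(−0.041·1) = 0.9598
Put-call parity: C − P = S − K·e^(−rT) = 291 − 311·0.9598 = 291 − 298.4978 = -7.4978
C = P + (C − P) = 45.96 + (-7.4978) = 38.4622

€38.46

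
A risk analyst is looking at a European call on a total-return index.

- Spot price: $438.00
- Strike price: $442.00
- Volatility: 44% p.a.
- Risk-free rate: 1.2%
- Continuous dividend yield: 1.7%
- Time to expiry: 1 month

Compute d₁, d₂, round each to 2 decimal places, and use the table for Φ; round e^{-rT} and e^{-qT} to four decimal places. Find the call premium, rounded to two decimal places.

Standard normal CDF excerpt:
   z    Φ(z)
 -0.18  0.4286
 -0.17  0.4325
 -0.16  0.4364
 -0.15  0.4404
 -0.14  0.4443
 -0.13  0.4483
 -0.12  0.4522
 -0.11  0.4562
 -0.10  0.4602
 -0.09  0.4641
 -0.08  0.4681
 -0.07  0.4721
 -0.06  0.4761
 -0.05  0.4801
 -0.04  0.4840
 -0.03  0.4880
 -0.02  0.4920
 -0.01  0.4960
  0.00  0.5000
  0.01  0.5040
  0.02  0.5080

$20.76

T = 0.08333;  σ√T = 0.1270
d₁ = [ln(438/442) + (0.012 − 0.017 + 0.44²/2)·0.08333] / 0.1270 = [-0.0091 + 0.0076] / 0.1270 = -0.0113 which rounds to -0.01
d₂ = d₁ − σ√T = -0.0113 − 0.1270 = -0.1384 which rounds to -0.14
e^(−qT) = e^(−0.017·0.08333) = 0.9986;  e^(−rT) = e^(−0.012·0.08333) = 0.9990
N(d₁) = N(-0.01) = 0.4960;  N(d₂) = N(-0.14) = 0.4443
C = 438·0.9986·0.4960 − 442·0.9990·0.4443 = 216.9439 − 196.1842 = 20.7596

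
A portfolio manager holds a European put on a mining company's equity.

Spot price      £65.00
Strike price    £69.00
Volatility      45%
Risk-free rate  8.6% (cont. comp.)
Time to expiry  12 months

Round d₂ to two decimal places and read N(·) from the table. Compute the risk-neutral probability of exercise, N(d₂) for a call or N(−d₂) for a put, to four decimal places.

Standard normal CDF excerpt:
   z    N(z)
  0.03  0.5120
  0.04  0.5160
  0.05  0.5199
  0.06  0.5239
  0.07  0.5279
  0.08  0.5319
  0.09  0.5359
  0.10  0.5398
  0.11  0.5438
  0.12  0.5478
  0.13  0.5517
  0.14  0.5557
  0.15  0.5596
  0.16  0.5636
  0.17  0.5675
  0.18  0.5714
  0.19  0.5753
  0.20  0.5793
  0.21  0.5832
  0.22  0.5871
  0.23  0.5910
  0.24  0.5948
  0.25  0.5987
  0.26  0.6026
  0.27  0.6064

0.5675

T = 1;  σ√T = 0.4500
d₁ = [ln(65/69) + (0.086 + ½·0.45²)·1] / (σ√T) = (-0.0597 + 0.1872) / 0.4500 = 0.2834 ≈ 0.28
d₂ = 0.2834 − 0.4500 = -0.1666 ≈ -0.17
Pr(exercise) under Q = N(−d₂) = N(0.17) = 0.5675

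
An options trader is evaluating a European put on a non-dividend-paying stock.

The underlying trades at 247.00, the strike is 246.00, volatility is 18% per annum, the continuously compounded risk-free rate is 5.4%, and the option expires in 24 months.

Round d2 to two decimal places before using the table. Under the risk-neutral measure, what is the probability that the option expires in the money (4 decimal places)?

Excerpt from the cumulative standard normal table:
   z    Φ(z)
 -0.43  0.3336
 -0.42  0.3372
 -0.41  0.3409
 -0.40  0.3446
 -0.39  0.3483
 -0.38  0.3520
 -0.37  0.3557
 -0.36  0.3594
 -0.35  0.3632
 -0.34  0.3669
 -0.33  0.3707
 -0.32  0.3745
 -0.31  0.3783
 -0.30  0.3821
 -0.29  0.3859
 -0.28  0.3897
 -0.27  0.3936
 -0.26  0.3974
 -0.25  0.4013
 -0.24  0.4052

0.3783

σ√T = 0.18 × 1.4142 = 0.2546
d₁ = [ln(247/246) + (0.054 + 0.18²/2)·2] / 0.2546 = [0.0041 + 0.1404] / 0.2546 = 0.5675 which rounds to 0.57
d₂ = d₁ − σ√T = 0.5675 − 0.2546 = 0.3129 which rounds to 0.31
Risk-neutral Pr[S_T < K] = N(−d₂) = N(-0.31) = 0.3783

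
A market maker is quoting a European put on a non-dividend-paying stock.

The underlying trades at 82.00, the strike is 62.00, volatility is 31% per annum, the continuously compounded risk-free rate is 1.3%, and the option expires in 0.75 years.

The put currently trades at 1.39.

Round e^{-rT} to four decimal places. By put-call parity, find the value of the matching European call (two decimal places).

21.99

e^(−rT) = e^(−0.013·0.75) = 0.9903
Put-call parity: C − P = S − K·e^(−rT) = 82 − 62·0.9903 = 82 − 61.3986 = 20.6014
C = P + (C − P) = 1.39 + (20.6014) = 21.9914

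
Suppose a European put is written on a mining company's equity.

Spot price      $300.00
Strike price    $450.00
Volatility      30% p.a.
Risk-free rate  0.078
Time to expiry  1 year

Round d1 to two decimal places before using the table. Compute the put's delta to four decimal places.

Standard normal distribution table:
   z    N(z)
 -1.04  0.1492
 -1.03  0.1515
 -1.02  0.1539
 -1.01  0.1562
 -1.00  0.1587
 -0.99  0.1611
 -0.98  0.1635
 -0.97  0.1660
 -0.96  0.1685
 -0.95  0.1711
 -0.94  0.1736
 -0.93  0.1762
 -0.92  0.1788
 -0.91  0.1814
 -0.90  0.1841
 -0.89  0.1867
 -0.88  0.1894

-0.8264

σ√T = 0.3 × 1.0000 = 0.3000
d₁ = [ln(300/450) + (0.078 + ½·0.3²)·1] / (σ√T) = (-0.4055 + 0.1230) / 0.3000 = -0.9416 ⇒ -0.94
N(d₁) = N(-0.94) = 0.1736
Δ_put = N(d₁) − 1 = 0.1736 − 1 = -0.8264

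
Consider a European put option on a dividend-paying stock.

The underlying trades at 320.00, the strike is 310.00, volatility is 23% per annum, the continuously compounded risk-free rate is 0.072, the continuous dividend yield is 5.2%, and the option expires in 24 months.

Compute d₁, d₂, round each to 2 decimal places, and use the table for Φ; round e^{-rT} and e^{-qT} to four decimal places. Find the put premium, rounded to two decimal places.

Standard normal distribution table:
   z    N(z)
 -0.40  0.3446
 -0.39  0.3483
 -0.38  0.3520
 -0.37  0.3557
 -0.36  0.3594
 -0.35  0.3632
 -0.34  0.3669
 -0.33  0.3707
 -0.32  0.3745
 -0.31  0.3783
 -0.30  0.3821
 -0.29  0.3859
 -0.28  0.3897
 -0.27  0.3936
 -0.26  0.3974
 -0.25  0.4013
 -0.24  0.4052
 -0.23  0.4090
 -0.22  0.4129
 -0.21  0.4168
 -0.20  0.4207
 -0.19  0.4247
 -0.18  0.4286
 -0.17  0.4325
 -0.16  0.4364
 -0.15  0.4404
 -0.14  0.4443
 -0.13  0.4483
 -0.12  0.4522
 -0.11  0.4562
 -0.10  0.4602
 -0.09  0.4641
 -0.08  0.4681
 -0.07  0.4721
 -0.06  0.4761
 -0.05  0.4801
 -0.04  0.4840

σ√T = 0.23 × 1.4142 = 0.3253
d₁ = [ln(320/310) + (0.072 − 0.052 + ½·0.23²)·2] / (σ√T) = (0.0317 + 0.0929) / 0.3253 = 0.3832 → 0.38
d₂ = 0.3832 − 0.3253 = 0.0579 → 0.06
e^(−qT) = e^(−0.052·2) = 0.9012;  e^(−rT) = e^(−0.072·2) = 0.8659
P = 310·0.8659·N(-0.06) − 320·0.9012·N(-0.38) = 310·0.8659·0.4761 − 320·0.9012·0.3520 = 127.7990 − 101.5112 = 26.2879

26.29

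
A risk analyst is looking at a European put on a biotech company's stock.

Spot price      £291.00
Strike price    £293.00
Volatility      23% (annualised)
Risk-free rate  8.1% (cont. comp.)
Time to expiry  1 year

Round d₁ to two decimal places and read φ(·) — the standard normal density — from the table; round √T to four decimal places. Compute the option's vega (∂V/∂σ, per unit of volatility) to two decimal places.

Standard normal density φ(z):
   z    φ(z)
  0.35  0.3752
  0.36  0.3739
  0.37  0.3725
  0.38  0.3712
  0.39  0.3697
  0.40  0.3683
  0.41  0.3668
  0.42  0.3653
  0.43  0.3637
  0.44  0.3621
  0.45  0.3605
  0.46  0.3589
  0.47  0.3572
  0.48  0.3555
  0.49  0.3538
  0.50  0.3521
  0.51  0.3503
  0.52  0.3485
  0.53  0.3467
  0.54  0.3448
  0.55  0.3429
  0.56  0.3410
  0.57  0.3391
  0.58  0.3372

σ√T = 0.23·√1 = 0.2300
d₁ = [ln(291/293) + (0.081 + ½·0.23²)·1] / (σ√T) = (-0.0068 + 0.1075) / 0.2300 = 0.4374 ≈ 0.44
√T = √1 = 1.0000
φ(d₁) = φ(0.44) = 0.3621
vega = S·φ(d₁)·√T = 291·0.3621·1.0000 = 105.3711

105.37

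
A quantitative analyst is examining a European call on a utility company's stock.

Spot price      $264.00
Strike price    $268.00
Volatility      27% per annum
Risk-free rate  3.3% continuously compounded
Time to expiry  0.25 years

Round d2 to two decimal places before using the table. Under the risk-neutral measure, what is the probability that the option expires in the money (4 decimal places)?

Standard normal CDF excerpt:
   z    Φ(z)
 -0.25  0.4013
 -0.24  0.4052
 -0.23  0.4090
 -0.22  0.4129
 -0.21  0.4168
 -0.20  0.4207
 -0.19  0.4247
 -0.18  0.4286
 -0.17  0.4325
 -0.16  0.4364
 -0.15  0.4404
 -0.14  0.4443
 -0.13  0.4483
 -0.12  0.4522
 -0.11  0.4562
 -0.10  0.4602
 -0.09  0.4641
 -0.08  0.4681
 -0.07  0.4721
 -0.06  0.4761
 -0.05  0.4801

0.4522

σ√T = 0.27 × 0.5000 = 0.1350
d₁ = [ln(264/268) + (0.033 + 0.27²/2)·0.25] / 0.1350 = [-0.0150 + 0.0174] / 0.1350 = 0.0172 which rounds to 0.02
d₂ = d₁ − σ√T = 0.0172 − 0.1350 = -0.1178 which rounds to -0.12
Pr(exercise) under Q = N(d₂) = 0.4522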